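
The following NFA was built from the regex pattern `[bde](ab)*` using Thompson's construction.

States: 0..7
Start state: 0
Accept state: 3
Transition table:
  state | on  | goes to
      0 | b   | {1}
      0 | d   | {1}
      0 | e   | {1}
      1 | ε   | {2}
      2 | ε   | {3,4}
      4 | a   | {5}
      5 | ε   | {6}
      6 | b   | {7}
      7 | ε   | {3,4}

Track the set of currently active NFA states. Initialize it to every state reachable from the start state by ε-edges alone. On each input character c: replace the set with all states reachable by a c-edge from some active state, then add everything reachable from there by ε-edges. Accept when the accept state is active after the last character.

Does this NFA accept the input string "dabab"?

initial (ε-close {0}): {0}
'd' @ 1: {1,2,3,4}  (accept∈set)
'a' @ 2: {5,6}
'b' @ 3: {3,4,7}  (accept∈set)
'a' @ 4: {5,6}
'b' @ 5: {3,4,7}  (accept∈set)
final: {3,4,7}; accept 3 in set

Answer: ACCEPT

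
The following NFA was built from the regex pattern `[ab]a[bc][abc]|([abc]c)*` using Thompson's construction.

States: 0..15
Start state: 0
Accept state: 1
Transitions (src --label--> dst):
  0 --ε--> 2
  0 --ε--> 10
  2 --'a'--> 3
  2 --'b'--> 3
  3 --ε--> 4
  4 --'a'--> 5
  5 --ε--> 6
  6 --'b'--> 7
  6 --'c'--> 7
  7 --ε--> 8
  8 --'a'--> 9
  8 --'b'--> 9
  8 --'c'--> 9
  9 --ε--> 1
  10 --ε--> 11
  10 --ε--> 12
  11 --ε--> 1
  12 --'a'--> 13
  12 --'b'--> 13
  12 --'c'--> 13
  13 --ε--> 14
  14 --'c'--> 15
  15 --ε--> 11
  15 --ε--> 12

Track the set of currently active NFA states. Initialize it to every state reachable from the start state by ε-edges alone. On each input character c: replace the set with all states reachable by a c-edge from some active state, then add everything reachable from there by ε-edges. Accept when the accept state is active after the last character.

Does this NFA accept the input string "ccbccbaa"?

Answer: REJECT

Trace:
S₀ = ε-closure({0}) = {0,1,2,10,11,12}
'c' @ 1: {13,14}
'c' @ 2: {1,11,12,15}  [accepting]
'b' @ 3: {13,14}
'c' @ 4: {1,11,12,15}  [accepting]
'c' @ 5: {13,14}
'b' @ 6: {}  — dead — no transitions
rest 'aa' ignored (set empty)
end set {} — state 1 not in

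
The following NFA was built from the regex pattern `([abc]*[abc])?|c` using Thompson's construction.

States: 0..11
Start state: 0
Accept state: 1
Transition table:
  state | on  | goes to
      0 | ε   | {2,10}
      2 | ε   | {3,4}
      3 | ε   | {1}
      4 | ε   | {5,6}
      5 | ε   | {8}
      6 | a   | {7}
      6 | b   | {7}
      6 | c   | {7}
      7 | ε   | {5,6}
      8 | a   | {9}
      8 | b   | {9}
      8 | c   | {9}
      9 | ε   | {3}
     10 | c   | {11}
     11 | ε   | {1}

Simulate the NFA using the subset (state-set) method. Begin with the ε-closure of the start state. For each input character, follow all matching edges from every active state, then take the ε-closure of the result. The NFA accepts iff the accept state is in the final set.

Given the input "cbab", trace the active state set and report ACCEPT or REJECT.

initial (ε-close {0}): {0,1,2,3,4,5,6,8,10}
'c' @ 1: {1,3,5,6,7,8,9,11}  [accepting]
'b' @ 2: {1,3,5,6,7,8,9}  [accepting]
'a' @ 3: {1,3,5,6,7,8,9}  [accepting]
'b' @ 4: {1,3,5,6,7,8,9}  [accepting]
after full input: {1,3,5,6,7,8,9}  (accept=1 in)

Answer: ACCEPT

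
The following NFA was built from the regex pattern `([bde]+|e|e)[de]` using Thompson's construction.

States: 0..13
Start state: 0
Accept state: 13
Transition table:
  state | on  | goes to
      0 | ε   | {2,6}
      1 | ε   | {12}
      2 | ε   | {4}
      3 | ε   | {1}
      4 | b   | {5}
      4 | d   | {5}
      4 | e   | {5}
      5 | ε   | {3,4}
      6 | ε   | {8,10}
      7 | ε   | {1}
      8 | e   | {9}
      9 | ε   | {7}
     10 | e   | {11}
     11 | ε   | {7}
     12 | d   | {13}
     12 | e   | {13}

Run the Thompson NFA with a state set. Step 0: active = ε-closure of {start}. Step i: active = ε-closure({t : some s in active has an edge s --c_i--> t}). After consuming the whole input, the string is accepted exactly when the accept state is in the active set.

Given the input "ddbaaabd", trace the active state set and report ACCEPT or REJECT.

Answer: REJECT

Steps:
start: ε-closure({0}) = {0,2,4,6,8,10}
'd' @ 1: {1,3,4,5,12}
'd' @ 2: {1,3,4,5,12,13}  (accept∈set)
'b' @ 3: {1,3,4,5,12}
'a' @ 4: {}  — no active states
rest 'aabd' ignored (set empty)
end set {} — state 13 not in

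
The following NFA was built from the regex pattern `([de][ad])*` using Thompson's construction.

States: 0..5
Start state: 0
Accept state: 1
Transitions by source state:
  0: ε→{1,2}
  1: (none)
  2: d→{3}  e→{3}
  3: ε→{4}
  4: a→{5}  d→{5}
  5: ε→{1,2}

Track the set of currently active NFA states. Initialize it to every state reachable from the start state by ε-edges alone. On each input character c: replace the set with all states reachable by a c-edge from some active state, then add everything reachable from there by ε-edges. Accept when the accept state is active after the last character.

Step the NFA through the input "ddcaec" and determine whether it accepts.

S₀ = ε-closure({0}) = {0,1,2}
'd' @ 1: {3,4}
'd' @ 2: {1,2,5}  [accepting]
'c' @ 3: {}  — no active states
rest 'aec' ignored (set empty)
final: {}; accept 1 not in set

Answer: REJECT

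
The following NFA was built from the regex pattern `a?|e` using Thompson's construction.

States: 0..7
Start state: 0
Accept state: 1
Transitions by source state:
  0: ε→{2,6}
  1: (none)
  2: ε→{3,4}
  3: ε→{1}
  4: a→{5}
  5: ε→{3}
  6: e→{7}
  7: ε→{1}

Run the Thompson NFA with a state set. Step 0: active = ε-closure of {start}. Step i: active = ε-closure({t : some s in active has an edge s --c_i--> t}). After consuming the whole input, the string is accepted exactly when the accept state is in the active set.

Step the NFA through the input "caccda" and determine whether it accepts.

Answer: REJECT

Steps:
start: ε-closure({0}) = {0,1,2,3,4,6}
'c' @ 1: {}  — state set empty
rest 'accda' ignored (set empty)
final: {}; accept 1 not in set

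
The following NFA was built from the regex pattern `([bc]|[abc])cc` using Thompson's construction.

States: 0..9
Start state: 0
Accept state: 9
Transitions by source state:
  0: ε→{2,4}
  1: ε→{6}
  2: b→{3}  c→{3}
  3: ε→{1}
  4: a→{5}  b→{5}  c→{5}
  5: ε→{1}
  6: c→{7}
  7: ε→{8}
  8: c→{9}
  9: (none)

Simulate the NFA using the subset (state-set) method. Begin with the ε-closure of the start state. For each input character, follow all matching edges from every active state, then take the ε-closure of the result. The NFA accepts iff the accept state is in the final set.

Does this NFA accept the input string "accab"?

initial (ε-close {0}): {0,2,4}
'a' @ 1: {1,5,6}
'c' @ 2: {7,8}
'c' @ 3: {9}  ✓accept
'a' @ 4: {}  — state set empty
rest 'b' ignored (set empty)
end set {} — state 9 not in

Answer: REJECT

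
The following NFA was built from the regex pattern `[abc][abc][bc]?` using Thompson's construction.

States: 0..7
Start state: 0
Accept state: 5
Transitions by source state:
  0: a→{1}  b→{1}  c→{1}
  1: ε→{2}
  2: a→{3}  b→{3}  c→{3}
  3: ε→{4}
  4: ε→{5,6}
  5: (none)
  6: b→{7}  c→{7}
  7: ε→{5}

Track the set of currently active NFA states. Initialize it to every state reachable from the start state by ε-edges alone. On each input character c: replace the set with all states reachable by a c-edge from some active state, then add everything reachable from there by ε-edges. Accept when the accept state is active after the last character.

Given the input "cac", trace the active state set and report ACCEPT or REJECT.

Answer: ACCEPT

Steps:
initial (ε-close {0}): {0}
'c' @ 1: {1,2}
'a' @ 2: {3,4,5,6}  ✓accept
'c' @ 3: {5,7}  ✓accept
final: {5,7}; accept 5 in set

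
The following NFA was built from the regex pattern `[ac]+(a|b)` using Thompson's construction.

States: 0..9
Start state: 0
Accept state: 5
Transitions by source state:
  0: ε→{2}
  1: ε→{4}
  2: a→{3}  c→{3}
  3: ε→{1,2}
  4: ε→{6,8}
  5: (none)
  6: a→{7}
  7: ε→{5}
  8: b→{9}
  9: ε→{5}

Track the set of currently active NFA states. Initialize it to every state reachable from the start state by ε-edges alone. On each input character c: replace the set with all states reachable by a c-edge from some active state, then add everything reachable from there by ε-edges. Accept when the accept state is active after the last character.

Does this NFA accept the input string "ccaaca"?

Answer: ACCEPT

Derivation:
S₀ = ε-closure({0}) = {0,2}
'c' @ 1: {1,2,3,4,6,8}
'c' @ 2: {1,2,3,4,6,8}
'a' @ 3: {1,2,3,4,5,6,7,8}  ✓accept
'a' @ 4: {1,2,3,4,5,6,7,8}  ✓accept
'c' @ 5: {1,2,3,4,6,8}
'a' @ 6: {1,2,3,4,5,6,7,8}  ✓accept
final: {1,2,3,4,5,6,7,8}; accept 5 in set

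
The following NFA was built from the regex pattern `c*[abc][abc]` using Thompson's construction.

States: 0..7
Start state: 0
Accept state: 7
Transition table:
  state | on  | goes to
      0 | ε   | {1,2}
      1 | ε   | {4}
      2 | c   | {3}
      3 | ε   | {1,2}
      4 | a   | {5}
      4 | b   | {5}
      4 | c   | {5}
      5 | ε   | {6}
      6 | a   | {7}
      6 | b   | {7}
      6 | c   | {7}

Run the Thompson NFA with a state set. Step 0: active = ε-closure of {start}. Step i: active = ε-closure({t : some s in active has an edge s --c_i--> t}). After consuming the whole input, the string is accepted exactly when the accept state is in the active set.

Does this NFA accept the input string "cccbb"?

S₀ = ε-closure({0}) = {0,1,2,4}
'c' @ 1: {1,2,3,4,5,6}
'c' @ 2: {1,2,3,4,5,6,7}  (accept∈set)
'c' @ 3: {1,2,3,4,5,6,7}  (accept∈set)
'b' @ 4: {5,6,7}  (accept∈set)
'b' @ 5: {7}  (accept∈set)
final: {7}; accept 7 in set

Answer: ACCEPT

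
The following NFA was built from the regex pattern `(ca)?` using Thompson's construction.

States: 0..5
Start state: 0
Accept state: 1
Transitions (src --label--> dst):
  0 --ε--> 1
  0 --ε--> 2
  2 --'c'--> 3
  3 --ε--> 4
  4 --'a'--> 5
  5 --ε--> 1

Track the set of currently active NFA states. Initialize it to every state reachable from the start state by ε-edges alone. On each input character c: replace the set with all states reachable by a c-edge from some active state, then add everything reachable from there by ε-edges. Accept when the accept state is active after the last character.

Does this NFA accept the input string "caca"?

Answer: REJECT

Trace:
S₀ = ε-closure({0}) = {0,1,2}
'c' @ 1: {3,4}
'a' @ 2: {1,5}  [accepting]
'c' @ 3: {}  — dead — no transitions
rest 'a' ignored (set empty)
after full input: {}  (accept=1 not in)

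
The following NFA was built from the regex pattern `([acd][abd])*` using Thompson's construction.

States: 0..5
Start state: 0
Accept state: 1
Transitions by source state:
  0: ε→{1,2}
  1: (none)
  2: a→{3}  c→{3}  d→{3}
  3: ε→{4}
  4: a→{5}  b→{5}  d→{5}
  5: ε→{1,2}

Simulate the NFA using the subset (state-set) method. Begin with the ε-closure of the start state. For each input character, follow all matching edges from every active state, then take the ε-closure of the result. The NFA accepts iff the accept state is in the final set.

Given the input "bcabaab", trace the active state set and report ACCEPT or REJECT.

Answer: REJECT

Steps:
initial (ε-close {0}): {0,1,2}
'b' @ 1: {}  — dead — no transitions
rest 'cabaab' ignored (set empty)
end set {} — state 1 not in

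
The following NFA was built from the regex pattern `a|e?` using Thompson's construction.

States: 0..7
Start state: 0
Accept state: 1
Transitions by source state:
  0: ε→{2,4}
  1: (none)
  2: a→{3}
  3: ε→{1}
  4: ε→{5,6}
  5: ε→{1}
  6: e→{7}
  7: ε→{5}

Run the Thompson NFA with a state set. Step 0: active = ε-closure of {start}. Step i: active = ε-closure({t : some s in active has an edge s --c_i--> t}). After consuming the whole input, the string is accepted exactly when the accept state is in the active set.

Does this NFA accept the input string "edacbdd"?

start: ε-closure({0}) = {0,1,2,4,5,6}
'e' @ 1: {1,5,7}  (accept∈set)
'd' @ 2: {}  — dead — no transitions
rest 'acbdd' ignored (set empty)
end set {} — state 1 not in

Answer: REJECT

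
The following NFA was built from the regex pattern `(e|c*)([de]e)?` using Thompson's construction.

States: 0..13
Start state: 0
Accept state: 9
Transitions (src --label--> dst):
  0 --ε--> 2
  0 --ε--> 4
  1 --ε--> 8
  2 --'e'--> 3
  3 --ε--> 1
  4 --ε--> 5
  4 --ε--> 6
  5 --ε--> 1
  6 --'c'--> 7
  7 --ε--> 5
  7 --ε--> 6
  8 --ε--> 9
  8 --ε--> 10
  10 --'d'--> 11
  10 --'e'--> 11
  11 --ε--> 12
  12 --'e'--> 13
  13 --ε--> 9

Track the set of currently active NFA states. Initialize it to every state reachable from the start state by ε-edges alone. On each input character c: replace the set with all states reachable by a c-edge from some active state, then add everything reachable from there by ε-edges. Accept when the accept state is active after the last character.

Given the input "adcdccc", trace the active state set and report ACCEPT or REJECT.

Answer: REJECT

Derivation:
initial (ε-close {0}): {0,1,2,4,5,6,8,9,10}
'a' @ 1: {}  — dead — no transitions
rest 'dcdccc' ignored (set empty)
end set {} — state 9 not in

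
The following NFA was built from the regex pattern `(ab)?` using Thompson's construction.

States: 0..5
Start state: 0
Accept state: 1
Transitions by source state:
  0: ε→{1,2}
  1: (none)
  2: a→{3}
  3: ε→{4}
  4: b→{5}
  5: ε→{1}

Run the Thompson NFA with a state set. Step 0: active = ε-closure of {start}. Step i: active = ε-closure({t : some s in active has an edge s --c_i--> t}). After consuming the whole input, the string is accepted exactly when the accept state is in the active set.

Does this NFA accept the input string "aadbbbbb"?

initial (ε-close {0}): {0,1,2}
'a' @ 1: {3,4}
'a' @ 2: {}  — state set empty
rest 'dbbbbb' ignored (set empty)
end set {} — state 1 not in

Answer: REJECT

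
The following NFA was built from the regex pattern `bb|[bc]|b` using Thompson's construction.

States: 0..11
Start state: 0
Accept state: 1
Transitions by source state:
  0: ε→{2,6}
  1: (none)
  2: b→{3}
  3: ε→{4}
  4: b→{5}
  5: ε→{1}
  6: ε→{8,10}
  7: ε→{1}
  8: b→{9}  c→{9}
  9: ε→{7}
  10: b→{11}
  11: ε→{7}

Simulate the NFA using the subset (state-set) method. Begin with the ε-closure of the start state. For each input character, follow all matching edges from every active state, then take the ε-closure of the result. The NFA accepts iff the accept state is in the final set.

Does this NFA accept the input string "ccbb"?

start: ε-closure({0}) = {0,2,6,8,10}
'c' @ 1: {1,7,9}  (accept∈set)
'c' @ 2: {}  — dead — no transitions
rest 'bb' ignored (set empty)
final: {}; accept 1 not in set

Answer: REJECT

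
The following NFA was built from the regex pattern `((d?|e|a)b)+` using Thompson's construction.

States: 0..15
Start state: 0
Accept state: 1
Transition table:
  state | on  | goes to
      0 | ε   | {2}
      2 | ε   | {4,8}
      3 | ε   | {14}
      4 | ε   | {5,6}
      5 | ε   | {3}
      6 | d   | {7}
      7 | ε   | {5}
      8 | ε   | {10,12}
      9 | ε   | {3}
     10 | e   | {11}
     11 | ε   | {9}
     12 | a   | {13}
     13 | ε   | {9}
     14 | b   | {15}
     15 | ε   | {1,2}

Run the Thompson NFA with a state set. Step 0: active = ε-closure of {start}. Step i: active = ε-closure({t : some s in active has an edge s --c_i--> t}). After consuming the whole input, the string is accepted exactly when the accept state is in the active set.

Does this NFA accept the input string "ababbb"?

S₀ = ε-closure({0}) = {0,2,3,4,5,6,8,10,12,14}
'a' @ 1: {3,9,13,14}
'b' @ 2: {1,2,3,4,5,6,8,10,12,14,15}  ✓accept
'a' @ 3: {3,9,13,14}
'b' @ 4: {1,2,3,4,5,6,8,10,12,14,15}  ✓accept
'b' @ 5: {1,2,3,4,5,6,8,10,12,14,15}  ✓accept
'b' @ 6: {1,2,3,4,5,6,8,10,12,14,15}  ✓accept
after full input: {1,2,3,4,5,6,8,10,12,14,15}  (accept=1 in)

Answer: ACCEPT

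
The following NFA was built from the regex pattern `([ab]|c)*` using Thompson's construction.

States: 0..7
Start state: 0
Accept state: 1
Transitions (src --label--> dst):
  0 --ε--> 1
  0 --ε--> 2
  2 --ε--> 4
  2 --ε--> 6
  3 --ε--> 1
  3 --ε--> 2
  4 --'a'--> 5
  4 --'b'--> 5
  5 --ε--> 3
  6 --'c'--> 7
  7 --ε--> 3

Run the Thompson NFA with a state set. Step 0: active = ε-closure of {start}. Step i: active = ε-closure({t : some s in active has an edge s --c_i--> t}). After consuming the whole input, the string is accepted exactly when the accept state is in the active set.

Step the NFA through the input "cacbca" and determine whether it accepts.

start: ε-closure({0}) = {0,1,2,4,6}
'c' @ 1: {1,2,3,4,6,7}  [accepting]
'a' @ 2: {1,2,3,4,5,6}  [accepting]
'c' @ 3: {1,2,3,4,6,7}  [accepting]
'b' @ 4: {1,2,3,4,5,6}  [accepting]
'c' @ 5: {1,2,3,4,6,7}  [accepting]
'a' @ 6: {1,2,3,4,5,6}  [accepting]
end set {1,2,3,4,5,6} — state 1 in

Answer: ACCEPT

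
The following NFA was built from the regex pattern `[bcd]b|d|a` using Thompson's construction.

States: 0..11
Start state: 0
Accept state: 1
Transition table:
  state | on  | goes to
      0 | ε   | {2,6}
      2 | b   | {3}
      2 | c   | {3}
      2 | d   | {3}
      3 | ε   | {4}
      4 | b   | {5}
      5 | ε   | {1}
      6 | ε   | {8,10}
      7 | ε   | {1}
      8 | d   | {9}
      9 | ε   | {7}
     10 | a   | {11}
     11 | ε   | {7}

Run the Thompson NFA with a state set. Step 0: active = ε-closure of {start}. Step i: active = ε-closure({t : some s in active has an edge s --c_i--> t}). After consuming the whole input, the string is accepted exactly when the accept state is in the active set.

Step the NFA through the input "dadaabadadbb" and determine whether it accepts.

start: ε-closure({0}) = {0,2,6,8,10}
'd' @ 1: {1,3,4,7,9}  ✓accept
'a' @ 2: {}  — dead — no transitions
rest 'daabadadbb' ignored (set empty)
final: {}; accept 1 not in set

Answer: REJECT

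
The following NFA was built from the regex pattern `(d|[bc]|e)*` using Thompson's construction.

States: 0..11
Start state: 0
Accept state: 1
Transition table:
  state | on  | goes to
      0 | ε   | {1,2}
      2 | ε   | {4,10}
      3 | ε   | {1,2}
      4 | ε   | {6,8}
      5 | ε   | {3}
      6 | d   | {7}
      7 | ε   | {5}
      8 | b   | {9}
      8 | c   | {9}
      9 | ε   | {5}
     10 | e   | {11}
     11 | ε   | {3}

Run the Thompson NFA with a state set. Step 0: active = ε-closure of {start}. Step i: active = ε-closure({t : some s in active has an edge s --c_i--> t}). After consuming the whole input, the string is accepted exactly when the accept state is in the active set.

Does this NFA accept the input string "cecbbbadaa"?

start: ε-closure({0}) = {0,1,2,4,6,8,10}
'c' @ 1: {1,2,3,4,5,6,8,9,10}  ✓accept
'e' @ 2: {1,2,3,4,6,8,10,11}  ✓accept
'c' @ 3: {1,2,3,4,5,6,8,9,10}  ✓accept
'b' @ 4: {1,2,3,4,5,6,8,9,10}  ✓accept
'b' @ 5: {1,2,3,4,5,6,8,9,10}  ✓accept
'b' @ 6: {1,2,3,4,5,6,8,9,10}  ✓accept
'a' @ 7: {}  — no active states
rest 'daa' ignored (set empty)
final: {}; accept 1 not in set

Answer: REJECT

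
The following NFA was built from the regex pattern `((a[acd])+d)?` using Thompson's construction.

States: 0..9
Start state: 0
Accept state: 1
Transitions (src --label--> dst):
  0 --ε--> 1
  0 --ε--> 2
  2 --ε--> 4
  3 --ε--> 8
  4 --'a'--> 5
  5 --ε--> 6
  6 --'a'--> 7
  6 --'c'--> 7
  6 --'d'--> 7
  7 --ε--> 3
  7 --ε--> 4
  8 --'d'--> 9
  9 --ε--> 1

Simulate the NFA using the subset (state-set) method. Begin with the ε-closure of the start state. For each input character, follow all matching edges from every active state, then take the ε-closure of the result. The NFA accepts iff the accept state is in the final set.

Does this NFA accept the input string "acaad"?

S₀ = ε-closure({0}) = {0,1,2,4}
'a' @ 1: {5,6}
'c' @ 2: {3,4,7,8}
'a' @ 3: {5,6}
'a' @ 4: {3,4,7,8}
'd' @ 5: {1,9}  ✓accept
end set {1,9} — state 1 in

Answer: ACCEPT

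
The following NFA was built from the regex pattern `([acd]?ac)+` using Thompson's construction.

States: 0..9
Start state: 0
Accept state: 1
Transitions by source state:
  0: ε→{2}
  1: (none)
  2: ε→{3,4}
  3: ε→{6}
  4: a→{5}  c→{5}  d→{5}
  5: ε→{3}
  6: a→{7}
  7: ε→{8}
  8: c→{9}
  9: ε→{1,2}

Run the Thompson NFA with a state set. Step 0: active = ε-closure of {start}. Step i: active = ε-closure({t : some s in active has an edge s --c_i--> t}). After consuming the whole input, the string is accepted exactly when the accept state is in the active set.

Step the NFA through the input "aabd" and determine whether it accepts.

Answer: REJECT

Trace:
S₀ = ε-closure({0}) = {0,2,3,4,6}
'a' @ 1: {3,5,6,7,8}
'a' @ 2: {7,8}
'b' @ 3: {}  — state set empty
rest 'd' ignored (set empty)
final: {}; accept 1 not in set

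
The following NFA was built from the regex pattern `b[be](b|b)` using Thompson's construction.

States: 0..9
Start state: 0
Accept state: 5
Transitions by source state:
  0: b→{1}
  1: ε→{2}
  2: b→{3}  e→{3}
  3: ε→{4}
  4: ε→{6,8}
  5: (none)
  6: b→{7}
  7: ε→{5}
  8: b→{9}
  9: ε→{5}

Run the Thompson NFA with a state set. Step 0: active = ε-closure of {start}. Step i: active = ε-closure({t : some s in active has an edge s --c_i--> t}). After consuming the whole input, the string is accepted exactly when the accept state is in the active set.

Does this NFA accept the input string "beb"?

Answer: ACCEPT

Trace:
start: ε-closure({0}) = {0}
'b' @ 1: {1,2}
'e' @ 2: {3,4,6,8}
'b' @ 3: {5,7,9}  (accept∈set)
end set {5,7,9} — state 5 in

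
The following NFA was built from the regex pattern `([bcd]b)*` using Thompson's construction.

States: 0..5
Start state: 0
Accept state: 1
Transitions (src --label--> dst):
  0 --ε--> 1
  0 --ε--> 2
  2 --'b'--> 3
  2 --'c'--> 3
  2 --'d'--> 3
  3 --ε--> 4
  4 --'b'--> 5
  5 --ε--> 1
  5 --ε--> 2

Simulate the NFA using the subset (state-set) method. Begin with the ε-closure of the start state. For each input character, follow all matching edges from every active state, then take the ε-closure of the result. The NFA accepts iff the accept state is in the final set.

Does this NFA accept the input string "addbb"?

start: ε-closure({0}) = {0,1,2}
'a' @ 1: {}  — no active states
rest 'ddbb' ignored (set empty)
final: {}; accept 1 not in set

Answer: REJECT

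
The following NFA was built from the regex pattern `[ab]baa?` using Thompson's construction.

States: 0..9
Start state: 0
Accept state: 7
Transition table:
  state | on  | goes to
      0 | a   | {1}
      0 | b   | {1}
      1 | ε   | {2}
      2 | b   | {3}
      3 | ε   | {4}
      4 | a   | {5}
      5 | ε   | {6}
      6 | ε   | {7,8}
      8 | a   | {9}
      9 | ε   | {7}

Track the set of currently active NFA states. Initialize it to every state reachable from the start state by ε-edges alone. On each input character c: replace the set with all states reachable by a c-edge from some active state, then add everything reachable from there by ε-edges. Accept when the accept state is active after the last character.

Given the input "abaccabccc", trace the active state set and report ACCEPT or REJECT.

Answer: REJECT

Trace:
initial (ε-close {0}): {0}
'a' @ 1: {1,2}
'b' @ 2: {3,4}
'a' @ 3: {5,6,7,8}  (accept∈set)
'c' @ 4: {}  — no active states
rest 'cabccc' ignored (set empty)
after full input: {}  (accept=7 not in)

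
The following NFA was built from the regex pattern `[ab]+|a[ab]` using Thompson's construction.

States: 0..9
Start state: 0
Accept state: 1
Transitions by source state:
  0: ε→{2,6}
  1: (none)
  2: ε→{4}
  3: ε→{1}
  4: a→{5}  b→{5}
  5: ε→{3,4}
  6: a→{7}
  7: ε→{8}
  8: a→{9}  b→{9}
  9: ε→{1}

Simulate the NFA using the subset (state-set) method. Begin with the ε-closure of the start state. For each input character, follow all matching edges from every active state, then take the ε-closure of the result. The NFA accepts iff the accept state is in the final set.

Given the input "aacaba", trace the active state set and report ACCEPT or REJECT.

Answer: REJECT

Trace:
start: ε-closure({0}) = {0,2,4,6}
'a' @ 1: {1,3,4,5,7,8}  [accepting]
'a' @ 2: {1,3,4,5,9}  [accepting]
'c' @ 3: {}  — dead — no transitions
rest 'aba' ignored (set empty)
after full input: {}  (accept=1 not in)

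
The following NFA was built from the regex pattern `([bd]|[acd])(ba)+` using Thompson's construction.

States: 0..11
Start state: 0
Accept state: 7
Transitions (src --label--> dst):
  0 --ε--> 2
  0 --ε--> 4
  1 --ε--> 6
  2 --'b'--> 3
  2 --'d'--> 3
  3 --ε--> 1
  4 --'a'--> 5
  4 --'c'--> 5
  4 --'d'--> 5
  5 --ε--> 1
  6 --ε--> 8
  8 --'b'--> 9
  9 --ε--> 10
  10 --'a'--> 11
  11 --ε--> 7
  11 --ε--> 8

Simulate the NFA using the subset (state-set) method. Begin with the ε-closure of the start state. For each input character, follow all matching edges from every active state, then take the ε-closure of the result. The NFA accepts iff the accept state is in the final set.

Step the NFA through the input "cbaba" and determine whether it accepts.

Answer: ACCEPT

Steps:
S₀ = ε-closure({0}) = {0,2,4}
'c' @ 1: {1,5,6,8}
'b' @ 2: {9,10}
'a' @ 3: {7,8,11}  [accepting]
'b' @ 4: {9,10}
'a' @ 5: {7,8,11}  [accepting]
after full input: {7,8,11}  (accept=7 in)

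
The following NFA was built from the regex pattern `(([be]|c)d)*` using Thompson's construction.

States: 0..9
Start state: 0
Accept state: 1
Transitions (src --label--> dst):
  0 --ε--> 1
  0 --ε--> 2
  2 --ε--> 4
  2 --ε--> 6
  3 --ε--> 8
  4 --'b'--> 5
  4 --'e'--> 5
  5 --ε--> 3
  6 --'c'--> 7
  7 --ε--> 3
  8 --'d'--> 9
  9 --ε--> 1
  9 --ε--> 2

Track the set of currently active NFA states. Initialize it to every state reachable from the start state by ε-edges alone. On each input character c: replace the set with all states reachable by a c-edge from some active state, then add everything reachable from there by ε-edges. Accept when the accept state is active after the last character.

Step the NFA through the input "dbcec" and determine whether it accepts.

start: ε-closure({0}) = {0,1,2,4,6}
'd' @ 1: {}  — state set empty
rest 'bcec' ignored (set empty)
final: {}; accept 1 not in set

Answer: REJECT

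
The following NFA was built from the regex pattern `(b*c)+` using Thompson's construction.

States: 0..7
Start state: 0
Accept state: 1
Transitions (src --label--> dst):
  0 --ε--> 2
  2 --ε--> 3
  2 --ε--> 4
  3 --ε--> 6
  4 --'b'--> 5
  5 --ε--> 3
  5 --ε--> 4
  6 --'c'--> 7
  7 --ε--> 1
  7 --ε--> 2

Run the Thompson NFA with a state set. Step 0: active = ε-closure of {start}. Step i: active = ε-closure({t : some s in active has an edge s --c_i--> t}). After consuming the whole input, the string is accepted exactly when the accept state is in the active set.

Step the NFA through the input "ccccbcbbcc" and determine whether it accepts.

start: ε-closure({0}) = {0,2,3,4,6}
'c' @ 1: {1,2,3,4,6,7}  (accept∈set)
'c' @ 2: {1,2,3,4,6,7}  (accept∈set)
'c' @ 3: {1,2,3,4,6,7}  (accept∈set)
'c' @ 4: {1,2,3,4,6,7}  (accept∈set)
'b' @ 5: {3,4,5,6}
'c' @ 6: {1,2,3,4,6,7}  (accept∈set)
'b' @ 7: {3,4,5,6}
'b' @ 8: {3,4,5,6}
'c' @ 9: {1,2,3,4,6,7}  (accept∈set)
'c' @ 10: {1,2,3,4,6,7}  (accept∈set)
end set {1,2,3,4,6,7} — state 1 in

Answer: ACCEPT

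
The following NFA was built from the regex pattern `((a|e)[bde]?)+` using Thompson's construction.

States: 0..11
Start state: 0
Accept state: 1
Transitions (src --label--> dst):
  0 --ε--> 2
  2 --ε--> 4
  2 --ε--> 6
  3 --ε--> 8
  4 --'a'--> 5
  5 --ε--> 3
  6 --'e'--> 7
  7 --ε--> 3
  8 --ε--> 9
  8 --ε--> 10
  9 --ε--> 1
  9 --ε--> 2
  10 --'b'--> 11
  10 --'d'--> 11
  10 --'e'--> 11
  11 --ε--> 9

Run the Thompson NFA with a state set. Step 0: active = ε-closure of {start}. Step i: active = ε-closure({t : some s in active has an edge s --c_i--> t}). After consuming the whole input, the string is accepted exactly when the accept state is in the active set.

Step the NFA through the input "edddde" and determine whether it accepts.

S₀ = ε-closure({0}) = {0,2,4,6}
'e' @ 1: {1,2,3,4,6,7,8,9,10}  [accepting]
'd' @ 2: {1,2,4,6,9,11}  [accepting]
'd' @ 3: {}  — dead — no transitions
rest 'dde' ignored (set empty)
end set {} — state 1 not in

Answer: REJECT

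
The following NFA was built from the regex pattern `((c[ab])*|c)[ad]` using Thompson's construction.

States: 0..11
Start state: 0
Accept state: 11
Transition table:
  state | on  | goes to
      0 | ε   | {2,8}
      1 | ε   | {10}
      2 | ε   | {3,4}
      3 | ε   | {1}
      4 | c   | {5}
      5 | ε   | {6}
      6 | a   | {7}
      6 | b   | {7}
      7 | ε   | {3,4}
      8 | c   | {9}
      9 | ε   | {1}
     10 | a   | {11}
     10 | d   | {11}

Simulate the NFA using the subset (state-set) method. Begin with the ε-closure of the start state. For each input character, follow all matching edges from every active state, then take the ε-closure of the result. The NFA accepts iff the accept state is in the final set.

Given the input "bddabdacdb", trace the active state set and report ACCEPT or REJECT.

S₀ = ε-closure({0}) = {0,1,2,3,4,8,10}
'b' @ 1: {}  — state set empty
rest 'ddabdacdb' ignored (set empty)
end set {} — state 11 not in

Answer: REJECT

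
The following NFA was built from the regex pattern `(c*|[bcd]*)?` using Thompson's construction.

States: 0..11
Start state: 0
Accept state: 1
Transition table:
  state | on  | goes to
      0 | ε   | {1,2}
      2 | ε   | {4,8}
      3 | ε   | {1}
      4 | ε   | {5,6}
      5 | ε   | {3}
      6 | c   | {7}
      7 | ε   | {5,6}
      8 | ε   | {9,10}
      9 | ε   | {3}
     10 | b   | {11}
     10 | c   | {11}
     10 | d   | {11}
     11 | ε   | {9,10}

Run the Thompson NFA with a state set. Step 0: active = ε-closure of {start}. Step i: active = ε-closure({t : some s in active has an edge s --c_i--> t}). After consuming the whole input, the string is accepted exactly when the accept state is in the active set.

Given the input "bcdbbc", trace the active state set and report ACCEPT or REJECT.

initial (ε-close {0}): {0,1,2,3,4,5,6,8,9,10}
'b' @ 1: {1,3,9,10,11}  (accept∈set)
'c' @ 2: {1,3,9,10,11}  (accept∈set)
'd' @ 3: {1,3,9,10,11}  (accept∈set)
'b' @ 4: {1,3,9,10,11}  (accept∈set)
'b' @ 5: {1,3,9,10,11}  (accept∈set)
'c' @ 6: {1,3,9,10,11}  (accept∈set)
final: {1,3,9,10,11}; accept 1 in set

Answer: ACCEPT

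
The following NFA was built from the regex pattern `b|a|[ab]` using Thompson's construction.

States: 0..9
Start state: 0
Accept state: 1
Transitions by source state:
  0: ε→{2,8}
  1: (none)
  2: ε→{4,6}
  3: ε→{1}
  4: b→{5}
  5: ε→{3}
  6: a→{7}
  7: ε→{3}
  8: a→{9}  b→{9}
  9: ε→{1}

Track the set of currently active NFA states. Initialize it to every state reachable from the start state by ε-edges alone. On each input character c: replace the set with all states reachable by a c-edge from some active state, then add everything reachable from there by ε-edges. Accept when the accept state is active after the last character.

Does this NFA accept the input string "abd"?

Answer: REJECT

Steps:
initial (ε-close {0}): {0,2,4,6,8}
'a' @ 1: {1,3,7,9}  [accepting]
'b' @ 2: {}  — state set empty
rest 'd' ignored (set empty)
after full input: {}  (accept=1 not in)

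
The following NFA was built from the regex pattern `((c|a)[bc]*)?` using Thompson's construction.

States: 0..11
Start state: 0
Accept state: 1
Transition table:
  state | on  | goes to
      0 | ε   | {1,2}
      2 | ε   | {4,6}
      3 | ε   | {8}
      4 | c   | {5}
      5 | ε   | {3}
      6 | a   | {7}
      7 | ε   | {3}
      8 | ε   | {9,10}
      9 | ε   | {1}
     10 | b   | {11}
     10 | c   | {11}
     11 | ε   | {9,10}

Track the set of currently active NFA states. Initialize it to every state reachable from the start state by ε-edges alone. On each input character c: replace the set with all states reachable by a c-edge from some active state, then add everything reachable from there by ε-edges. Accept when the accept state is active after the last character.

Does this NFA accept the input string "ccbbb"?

Answer: ACCEPT

Derivation:
start: ε-closure({0}) = {0,1,2,4,6}
'c' @ 1: {1,3,5,8,9,10}  [accepting]
'c' @ 2: {1,9,10,11}  [accepting]
'b' @ 3: {1,9,10,11}  [accepting]
'b' @ 4: {1,9,10,11}  [accepting]
'b' @ 5: {1,9,10,11}  [accepting]
final: {1,9,10,11}; accept 1 in set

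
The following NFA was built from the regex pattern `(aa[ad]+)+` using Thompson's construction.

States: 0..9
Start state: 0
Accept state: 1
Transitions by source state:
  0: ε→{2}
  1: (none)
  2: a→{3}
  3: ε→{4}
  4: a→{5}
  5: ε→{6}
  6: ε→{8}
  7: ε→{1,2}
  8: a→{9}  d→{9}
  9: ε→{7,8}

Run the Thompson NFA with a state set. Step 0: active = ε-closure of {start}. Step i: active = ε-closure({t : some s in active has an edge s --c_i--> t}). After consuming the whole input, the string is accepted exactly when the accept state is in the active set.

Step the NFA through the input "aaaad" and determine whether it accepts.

Answer: ACCEPT

Trace:
start: ε-closure({0}) = {0,2}
'a' @ 1: {3,4}
'a' @ 2: {5,6,8}
'a' @ 3: {1,2,7,8,9}  (accept∈set)
'a' @ 4: {1,2,3,4,7,8,9}  (accept∈set)
'd' @ 5: {1,2,7,8,9}  (accept∈set)
after full input: {1,2,7,8,9}  (accept=1 in)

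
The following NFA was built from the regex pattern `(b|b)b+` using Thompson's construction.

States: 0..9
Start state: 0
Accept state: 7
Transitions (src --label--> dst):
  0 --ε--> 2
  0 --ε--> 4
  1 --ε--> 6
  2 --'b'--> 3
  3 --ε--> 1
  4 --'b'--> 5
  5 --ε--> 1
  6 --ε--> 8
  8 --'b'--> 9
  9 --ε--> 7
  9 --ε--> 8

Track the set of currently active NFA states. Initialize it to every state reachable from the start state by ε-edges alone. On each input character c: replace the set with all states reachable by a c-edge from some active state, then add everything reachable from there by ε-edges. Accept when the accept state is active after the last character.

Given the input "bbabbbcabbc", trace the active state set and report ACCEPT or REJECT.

Answer: REJECT

Derivation:
initial (ε-close {0}): {0,2,4}
'b' @ 1: {1,3,5,6,8}
'b' @ 2: {7,8,9}  [accepting]
'a' @ 3: {}  — dead — no transitions
rest 'bbbcabbc' ignored (set empty)
final: {}; accept 7 not in set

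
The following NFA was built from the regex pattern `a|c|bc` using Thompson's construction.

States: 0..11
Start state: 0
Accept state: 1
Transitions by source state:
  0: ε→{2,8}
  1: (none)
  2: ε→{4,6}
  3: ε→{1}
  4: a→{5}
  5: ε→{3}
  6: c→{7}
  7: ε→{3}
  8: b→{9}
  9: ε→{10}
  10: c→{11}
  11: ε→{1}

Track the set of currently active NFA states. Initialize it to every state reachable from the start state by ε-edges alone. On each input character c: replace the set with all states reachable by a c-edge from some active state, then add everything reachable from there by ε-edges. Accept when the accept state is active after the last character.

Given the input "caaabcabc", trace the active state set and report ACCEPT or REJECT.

S₀ = ε-closure({0}) = {0,2,4,6,8}
'c' @ 1: {1,3,7}  [accepting]
'a' @ 2: {}  — state set empty
rest 'aabcabc' ignored (set empty)
end set {} — state 1 not in

Answer: REJECT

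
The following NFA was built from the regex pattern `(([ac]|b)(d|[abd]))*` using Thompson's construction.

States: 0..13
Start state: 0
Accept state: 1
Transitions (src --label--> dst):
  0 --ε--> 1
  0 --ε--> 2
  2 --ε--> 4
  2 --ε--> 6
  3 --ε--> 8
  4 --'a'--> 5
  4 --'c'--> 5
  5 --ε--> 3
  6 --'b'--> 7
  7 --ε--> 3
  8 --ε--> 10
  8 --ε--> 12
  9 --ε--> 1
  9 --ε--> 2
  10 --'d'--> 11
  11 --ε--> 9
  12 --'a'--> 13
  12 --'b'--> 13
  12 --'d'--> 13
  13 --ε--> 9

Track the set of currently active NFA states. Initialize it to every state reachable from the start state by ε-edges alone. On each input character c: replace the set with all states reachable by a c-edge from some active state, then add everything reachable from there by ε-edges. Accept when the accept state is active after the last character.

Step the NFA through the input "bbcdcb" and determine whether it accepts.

Answer: ACCEPT

Steps:
start: ε-closure({0}) = {0,1,2,4,6}
'b' @ 1: {3,7,8,10,12}
'b' @ 2: {1,2,4,6,9,13}  (accept∈set)
'c' @ 3: {3,5,8,10,12}
'd' @ 4: {1,2,4,6,9,11,13}  (accept∈set)
'c' @ 5: {3,5,8,10,12}
'b' @ 6: {1,2,4,6,9,13}  (accept∈set)
end set {1,2,4,6,9,13} — state 1 in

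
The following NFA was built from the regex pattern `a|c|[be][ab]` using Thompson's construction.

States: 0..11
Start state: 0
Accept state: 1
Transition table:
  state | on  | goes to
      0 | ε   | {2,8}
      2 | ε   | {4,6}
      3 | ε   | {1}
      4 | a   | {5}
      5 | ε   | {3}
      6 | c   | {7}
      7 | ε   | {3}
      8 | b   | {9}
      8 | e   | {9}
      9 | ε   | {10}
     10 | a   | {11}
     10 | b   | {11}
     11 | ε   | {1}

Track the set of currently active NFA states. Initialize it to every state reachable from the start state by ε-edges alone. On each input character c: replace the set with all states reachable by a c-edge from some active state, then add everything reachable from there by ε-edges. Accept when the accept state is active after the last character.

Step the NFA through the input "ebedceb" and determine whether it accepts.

Answer: REJECT

Trace:
initial (ε-close {0}): {0,2,4,6,8}
'e' @ 1: {9,10}
'b' @ 2: {1,11}  ✓accept
'e' @ 3: {}  — dead — no transitions
rest 'dceb' ignored (set empty)
final: {}; accept 1 not in set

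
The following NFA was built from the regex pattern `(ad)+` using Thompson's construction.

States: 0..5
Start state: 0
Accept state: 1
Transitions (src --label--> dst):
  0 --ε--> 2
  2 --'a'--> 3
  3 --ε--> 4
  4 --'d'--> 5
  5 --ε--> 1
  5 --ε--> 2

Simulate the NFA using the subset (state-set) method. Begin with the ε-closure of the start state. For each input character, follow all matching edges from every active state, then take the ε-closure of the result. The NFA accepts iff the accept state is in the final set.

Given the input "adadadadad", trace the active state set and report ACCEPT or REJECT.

S₀ = ε-closure({0}) = {0,2}
'a' @ 1: {3,4}
'd' @ 2: {1,2,5}  (accept∈set)
'a' @ 3: {3,4}
'd' @ 4: {1,2,5}  (accept∈set)
'a' @ 5: {3,4}
'd' @ 6: {1,2,5}  (accept∈set)
'a' @ 7: {3,4}
'd' @ 8: {1,2,5}  (accept∈set)
'a' @ 9: {3,4}
'd' @ 10: {1,2,5}  (accept∈set)
final: {1,2,5}; accept 1 in set

Answer: ACCEPT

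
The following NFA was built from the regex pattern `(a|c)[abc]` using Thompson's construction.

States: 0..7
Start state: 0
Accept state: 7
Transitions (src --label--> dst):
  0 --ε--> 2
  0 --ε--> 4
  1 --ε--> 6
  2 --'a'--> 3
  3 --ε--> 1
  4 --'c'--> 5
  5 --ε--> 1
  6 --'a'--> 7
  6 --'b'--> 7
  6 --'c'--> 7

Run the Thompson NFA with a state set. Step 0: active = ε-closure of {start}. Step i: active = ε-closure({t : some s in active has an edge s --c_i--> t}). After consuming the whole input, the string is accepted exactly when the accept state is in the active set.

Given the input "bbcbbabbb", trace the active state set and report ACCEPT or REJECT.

start: ε-closure({0}) = {0,2,4}
'b' @ 1: {}  — dead — no transitions
rest 'bcbbabbb' ignored (set empty)
end set {} — state 7 not in

Answer: REJECT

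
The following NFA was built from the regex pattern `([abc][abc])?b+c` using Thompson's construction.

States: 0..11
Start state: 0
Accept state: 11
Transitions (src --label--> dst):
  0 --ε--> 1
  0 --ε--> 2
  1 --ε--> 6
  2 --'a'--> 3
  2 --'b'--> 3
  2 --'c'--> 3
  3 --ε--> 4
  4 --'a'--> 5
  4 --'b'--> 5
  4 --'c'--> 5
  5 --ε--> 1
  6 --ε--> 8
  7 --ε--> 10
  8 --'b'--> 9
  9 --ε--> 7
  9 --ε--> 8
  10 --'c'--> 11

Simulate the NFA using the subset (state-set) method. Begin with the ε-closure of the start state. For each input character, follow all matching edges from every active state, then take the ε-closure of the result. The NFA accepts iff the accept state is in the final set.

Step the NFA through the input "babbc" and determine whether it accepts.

start: ε-closure({0}) = {0,1,2,6,8}
'b' @ 1: {3,4,7,8,9,10}
'a' @ 2: {1,5,6,8}
'b' @ 3: {7,8,9,10}
'b' @ 4: {7,8,9,10}
'c' @ 5: {11}  ✓accept
end set {11} — state 11 in

Answer: ACCEPT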